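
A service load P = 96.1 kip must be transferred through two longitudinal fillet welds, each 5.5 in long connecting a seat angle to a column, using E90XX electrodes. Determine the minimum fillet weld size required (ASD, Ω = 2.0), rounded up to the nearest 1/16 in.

E90XX → F_EXX = 90 ksi.
Total weld length L = 11 in.
Required throat t_e = P × Ω / (0.6 F_EXX × L) = 96.1 × 2.0 / (0.6 × 90 × 11) = 0.3236 in.
Required leg w = t_e / 0.707 = 0.4577 in → use 1/2 in.

w = 1/2 in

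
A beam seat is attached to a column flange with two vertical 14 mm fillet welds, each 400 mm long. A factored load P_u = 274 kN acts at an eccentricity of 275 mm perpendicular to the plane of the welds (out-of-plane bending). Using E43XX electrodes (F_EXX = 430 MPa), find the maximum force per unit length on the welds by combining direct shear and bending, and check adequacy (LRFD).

L_w = 2 × 400 = 800 mm; section modulus (unit throat) S = 2 × L²/6 = 53330 mm².
Direct shear f_v = P/L_w = 274×10³/800 = 342.5 N/mm.
Moment M = P × e = 274×10³ × 275 = 75350000 N·mm; bending f_b = M/S = 1413 N/mm.
f_max = √(f_v² + f_b²) = √(342.5² + 1413²) = 1454 N/mm.
φr_n = 0.75 × 0.6 × 430 × (0.707 × 14) = 1915 N/mm → adequate.

f_max ≈ 1450 N/mm; adequate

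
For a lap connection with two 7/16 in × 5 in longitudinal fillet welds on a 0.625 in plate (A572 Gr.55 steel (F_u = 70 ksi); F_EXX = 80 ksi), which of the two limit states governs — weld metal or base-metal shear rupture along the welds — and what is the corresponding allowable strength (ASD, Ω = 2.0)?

R_n/Ω ≈ 74.2 kips (weld metal governs)

t_e = 0.707 × 0.4375 = 0.3093 in; L = 10 in.
Weld metal: R_n/Ω = (1/2.0) × 0.6 × 80 × 0.3093 × 10 = 74.23 kips.
Base metal (shear rupture): R_n/Ω = (1/2.0) × 0.6 × 70 × 0.625 × 10 = 131.2 kips.
Governing: weld metal.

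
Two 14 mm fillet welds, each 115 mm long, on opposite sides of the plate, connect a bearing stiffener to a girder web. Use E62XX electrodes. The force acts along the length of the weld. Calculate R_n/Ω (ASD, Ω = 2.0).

E62XX → F_EXX = 620 MPa.
Effective throat t_e = 0.707 × 14 = 9.898 mm.
Total length L = 230 mm; A_we = 9.898 × 230 = 2277 mm².
F_nw = 0.6 F_EXX = 0.6 × 620 = 372 MPa.
R_n = 372 × 2277 × 10⁻³ = 846.9 kN; R_n/Ω = 846.9/2.0 = 423.4 kN.

R_n/Ω ≈ 423 kN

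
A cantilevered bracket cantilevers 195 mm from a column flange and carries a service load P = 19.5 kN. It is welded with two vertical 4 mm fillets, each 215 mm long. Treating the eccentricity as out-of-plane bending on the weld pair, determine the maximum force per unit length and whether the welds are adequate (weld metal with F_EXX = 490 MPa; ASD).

f_max ≈ 251 N/mm; adequate

L_w = 2 × 215 = 430 mm; section modulus (unit throat) S = 2 × L²/6 = 15410 mm².
Direct shear f_v = P/L_w = 19.5×10³/430 = 45.35 N/mm.
Moment M = P × e = 19.5×10³ × 195 = 3802500 N·mm; bending f_b = M/S = 246.8 N/mm.
f_max = √(f_v² + f_b²) = √(45.35² + 246.8²) = 250.9 N/mm.
r_n/Ω = (1/2.0) × 0.6 × 490 × (0.707 × 4) = 415.7 N/mm → adequate.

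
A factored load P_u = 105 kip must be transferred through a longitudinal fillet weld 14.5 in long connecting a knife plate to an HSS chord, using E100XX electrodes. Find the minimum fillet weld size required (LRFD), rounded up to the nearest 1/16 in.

E100XX → F_EXX = 100 ksi.
Total weld length L = 14.5 in.
Required throat t_e = P_u / (φ × 0.6 F_EXX × L) = 105 / (0.75 × 0.6 × 100 × 14.5) = 0.1609 in.
Required leg w = t_e / 0.707 = 0.2276 in → use 1/4 in.

w = 1/4 in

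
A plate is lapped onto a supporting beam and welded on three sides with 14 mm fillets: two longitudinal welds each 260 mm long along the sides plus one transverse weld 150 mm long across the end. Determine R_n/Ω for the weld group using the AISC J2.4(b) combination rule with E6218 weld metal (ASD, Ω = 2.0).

E62XX → F_EXX = 620 MPa.
t_e = 0.707 × 14 = 9.898 mm.
R_nwl = 0.6 × 620 × 9.898 × 520 × 10⁻³ = 1915 kN (longitudinal, 2 welds).
R_nwt = 0.6 × 620 × 9.898 × 150 × 10⁻³ = 552.3 kN (transverse, base value).
(i) R_nwl + R_nwt = 2467 kN; (ii) 0.85 R_nwl + 1.5 R_nwt = 2456 kN.
R_n = max = 2467 kN [governs: (i)]; R_n/Ω = 1233 kN.

R_n/Ω ≈ 1230 kN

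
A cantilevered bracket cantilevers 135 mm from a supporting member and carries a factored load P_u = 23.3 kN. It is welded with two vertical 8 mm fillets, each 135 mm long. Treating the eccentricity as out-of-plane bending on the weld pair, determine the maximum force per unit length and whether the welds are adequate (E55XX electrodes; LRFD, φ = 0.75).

f_max ≈ 525 N/mm; adequate

E55XX → F_EXX = 550 MPa.
L_w = 2 × 135 = 270 mm; section modulus (unit throat) S = 2 × L²/6 = 6075 mm².
Direct shear f_v = P/L_w = 23.3×10³/270 = 86.3 N/mm.
Moment M = P × e = 23.3×10³ × 135 = 3145500 N·mm; bending f_b = M/S = 517.8 N/mm.
f_max = √(f_v² + f_b²) = √(86.3² + 517.8²) = 524.9 N/mm.
φr_n = 0.75 × 0.6 × 550 × (0.707 × 8) = 1400 N/mm → adequate.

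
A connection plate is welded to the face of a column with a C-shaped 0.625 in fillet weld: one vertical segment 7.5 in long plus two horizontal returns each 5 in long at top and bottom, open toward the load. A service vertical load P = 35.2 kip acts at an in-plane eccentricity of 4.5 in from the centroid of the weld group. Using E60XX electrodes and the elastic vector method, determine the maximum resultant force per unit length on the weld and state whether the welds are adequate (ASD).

E60XX → F_EXX = 60 ksi.
Total weld length L_w = 17.5 in. Treat welds as unit-width lines.
Centroid: x̄ = 2×5×2.5 / 17.5 = 1.429 in from the vertical weld.
Polar moment about centroid: J = I_x + I_y = [7.5³/12 + 2×5×3.75²] + [7.5×1.429² + 2(5³/12 + 5×1.071²)] = 223.4 in³.
Direct shear f_v = P/L_w = 35.2 / 17.5 = 2.011 kip/in (vertical).
Torsion M = P·e = 35.2 × 4.5 = 158.4 kip·in.
Critical point at (x, y) = (3.571, 3.75) from centroid. f_tx = M·y/J = 2.659 kip/in; f_ty = M·x/J = 2.532 kip/in.
Resultant f_max = √[f_tx² + (f_v + f_ty)²] = √[2.659² + (2.011 + 2.532)²] = 5.265 kip/in.
Capacity per unit length: r_n/Ω = (1/2.0) × 0.6 × 60 × (0.707 × 0.625) = 7.954 kip/in.
5.265 ≤ 7.954 → adequate.

f_max ≈ 5.26 kip/in; adequate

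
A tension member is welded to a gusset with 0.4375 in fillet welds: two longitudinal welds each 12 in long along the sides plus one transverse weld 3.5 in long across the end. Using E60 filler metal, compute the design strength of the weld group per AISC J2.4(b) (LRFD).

φR_n ≈ 230 kip

E60XX → F_EXX = 60 ksi.
t_e = 0.707 × 0.4375 = 0.3093 in.
R_nwl = 0.6 × 60 × 0.3093 × 24 = 267.2 kip (longitudinal, 2 welds).
R_nwt = 0.6 × 60 × 0.3093 × 3.5 = 38.97 kip (transverse, base value).
(i) R_nwl + R_nwt = 306.2 kip; (ii) 0.85 R_nwl + 1.5 R_nwt = 285.6 kip.
R_n = max = 306.2 kip [governs: (i)]; φR_n = 229.7 kip.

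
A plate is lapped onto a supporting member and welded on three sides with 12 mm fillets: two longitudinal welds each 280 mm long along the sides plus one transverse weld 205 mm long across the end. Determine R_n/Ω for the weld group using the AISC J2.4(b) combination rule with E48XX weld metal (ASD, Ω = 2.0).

R_n/Ω ≈ 957 kN

E48XX → F_EXX = 480 MPa.
t_e = 0.707 × 12 = 8.484 mm.
R_nwl = 0.6 × 480 × 8.484 × 560 × 10⁻³ = 1368 kN (longitudinal, 2 welds).
R_nwt = 0.6 × 480 × 8.484 × 205 × 10⁻³ = 500.9 kN (transverse, base value).
(i) R_nwl + R_nwt = 1869 kN; (ii) 0.85 R_nwl + 1.5 R_nwt = 1914 kN.
R_n = max = 1914 kN [governs: (ii)]; R_n/Ω = 957.2 kN.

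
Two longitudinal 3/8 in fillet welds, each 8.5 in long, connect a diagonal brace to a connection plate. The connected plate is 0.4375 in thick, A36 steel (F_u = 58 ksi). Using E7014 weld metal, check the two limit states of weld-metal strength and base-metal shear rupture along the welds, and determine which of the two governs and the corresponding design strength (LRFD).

φR_n ≈ 142 kips (weld metal governs)

E70XX → F_EXX = 70 ksi.
t_e = 0.707 × 0.375 = 0.2651 in; L = 17 in.
Weld metal: φR_n = 0.75 × 0.6 × 70 × 0.2651 × 17 = 142 kips.
Base metal (shear rupture): φR_n = 0.75 × 0.6 × 58 × 0.4375 × 17 = 194.1 kips.
Governing: weld metal.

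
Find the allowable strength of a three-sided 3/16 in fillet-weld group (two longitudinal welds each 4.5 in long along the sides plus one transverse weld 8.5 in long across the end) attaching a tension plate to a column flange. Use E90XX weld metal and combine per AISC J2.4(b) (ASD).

R_n/Ω ≈ 73 kips

E90XX → F_EXX = 90 ksi.
t_e = 0.707 × 0.1875 = 0.1326 in.
R_nwl = 0.6 × 90 × 0.1326 × 9 = 64.43 kips (longitudinal, 2 welds).
R_nwt = 0.6 × 90 × 0.1326 × 8.5 = 60.85 kips (transverse, base value).
(i) R_nwl + R_nwt = 125.3 kips; (ii) 0.85 R_nwl + 1.5 R_nwt = 146 kips.
R_n = max = 146 kips [governs: (ii)]; R_n/Ω = 73.02 kips.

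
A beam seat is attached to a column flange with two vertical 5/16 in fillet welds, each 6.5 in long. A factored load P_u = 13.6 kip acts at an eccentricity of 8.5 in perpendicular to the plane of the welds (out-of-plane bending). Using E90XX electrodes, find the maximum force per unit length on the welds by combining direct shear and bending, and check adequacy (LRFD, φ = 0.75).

E90XX → F_EXX = 90 ksi.
L_w = 2 × 6.5 = 13 in; section modulus (unit throat) S = 2 × L²/6 = 14.08 in².
Direct shear f_v = P/L_w = 13.6/13 = 1.046 kip/in.
Moment M = P × e = 13.6 × 8.5 = 115.6 kip·in; bending f_b = M/S = 8.208 kip/in.
f_max = √(f_v² + f_b²) = √(1.046² + 8.208²) = 8.275 kip/in.
φr_n = 0.75 × 0.6 × 90 × (0.707 × 0.3125) = 8.948 kip/in → adequate.

f_max ≈ 8.27 kip/in; adequate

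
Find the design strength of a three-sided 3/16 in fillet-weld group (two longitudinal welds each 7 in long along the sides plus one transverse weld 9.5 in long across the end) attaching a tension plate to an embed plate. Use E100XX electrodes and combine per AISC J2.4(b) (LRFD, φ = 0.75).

φR_n ≈ 156 kip

E100XX → F_EXX = 100 ksi.
t_e = 0.707 × 0.1875 = 0.1326 in.
R_nwl = 0.6 × 100 × 0.1326 × 14 = 111.4 kip (longitudinal, 2 welds).
R_nwt = 0.6 × 100 × 0.1326 × 9.5 = 75.56 kip (transverse, base value).
(i) R_nwl + R_nwt = 186.9 kip; (ii) 0.85 R_nwl + 1.5 R_nwt = 208 kip.
R_n = max = 208 kip [governs: (ii)]; φR_n = 156 kip.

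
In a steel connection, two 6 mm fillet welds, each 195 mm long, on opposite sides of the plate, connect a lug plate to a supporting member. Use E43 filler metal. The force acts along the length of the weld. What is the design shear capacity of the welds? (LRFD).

φR_n ≈ 320 kN

E43XX → F_EXX = 430 MPa.
Effective throat t_e = 0.707 × 6 = 4.242 mm.
Total length L = 390 mm; A_we = 4.242 × 390 = 1654 mm².
F_nw = 0.6 F_EXX = 0.6 × 430 = 258 MPa.
φR_n = 0.75 × 258 × 1654 × 10⁻³ = 320.1 kN.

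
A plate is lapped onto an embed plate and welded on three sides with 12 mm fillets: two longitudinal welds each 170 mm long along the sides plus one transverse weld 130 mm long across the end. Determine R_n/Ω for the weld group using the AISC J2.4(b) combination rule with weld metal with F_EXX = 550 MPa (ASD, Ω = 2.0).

R_n/Ω ≈ 678 kN

t_e = 0.707 × 12 = 8.484 mm.
R_nwl = 0.6 × 550 × 8.484 × 340 × 10⁻³ = 951.9 kN (longitudinal, 2 welds).
R_nwt = 0.6 × 550 × 8.484 × 130 × 10⁻³ = 364 kN (transverse, base value).
(i) R_nwl + R_nwt = 1316 kN; (ii) 0.85 R_nwl + 1.5 R_nwt = 1355 kN.
R_n = max = 1355 kN [governs: (ii)]; R_n/Ω = 677.5 kN.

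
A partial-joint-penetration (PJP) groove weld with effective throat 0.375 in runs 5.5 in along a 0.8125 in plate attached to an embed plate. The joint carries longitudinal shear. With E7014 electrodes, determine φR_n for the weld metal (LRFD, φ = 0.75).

E70XX → F_EXX = 70 ksi.
Effective throat (given) t_e = 0.375 in.
A_we = 0.375 × 5.5 = 2.062 in².
F_nw = 0.6 F_EXX = 42 ksi.
φR_n = 0.75 × 42 × 2.062 = 64.97 kip.

φR_n ≈ 65 kip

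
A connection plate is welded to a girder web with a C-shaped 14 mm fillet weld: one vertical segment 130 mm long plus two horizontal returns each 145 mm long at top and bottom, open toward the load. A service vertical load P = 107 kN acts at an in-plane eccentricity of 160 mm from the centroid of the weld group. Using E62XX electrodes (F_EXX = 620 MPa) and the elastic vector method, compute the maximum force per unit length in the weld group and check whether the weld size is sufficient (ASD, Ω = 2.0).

Total weld length L_w = 420 mm. Treat welds as unit-width lines.
Centroid: x̄ = 2×145×72.5 / 420 = 50.06 mm from the vertical weld.
Polar moment about centroid: J = I_x + I_y = [130³/12 + 2×145×65²] + [130×50.06² + 2(145³/12 + 145×22.44²)] = 2388000 mm³.
Direct shear f_v = P/L_w = 107×10³ / 420 = 254.8 N/mm (vertical).
Torsion M = P·e = 107×10³ × 160 = 17120000 N·mm.
Critical point at (x, y) = (94.94, 65) from centroid. f_tx = M·y/J = 465.9 N/mm; f_ty = M·x/J = 680.6 N/mm.
Resultant f_max = √[f_tx² + (f_v + f_ty)²] = √[465.9² + (254.8 + 680.6)²] = 1045 N/mm.
Capacity per unit length: r_n/Ω = (1/2.0) × 0.6 × 620 × (0.707 × 14) = 1841 N/mm.
1045 ≤ 1841 → adequate.

f_max ≈ 1040 N/mm; adequate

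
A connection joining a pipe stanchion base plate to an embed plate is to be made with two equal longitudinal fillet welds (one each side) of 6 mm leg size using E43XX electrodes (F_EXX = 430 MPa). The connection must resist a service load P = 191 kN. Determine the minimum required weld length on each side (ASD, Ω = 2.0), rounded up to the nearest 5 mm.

L = 175 mm on each side

Throat t_e = 0.707 × 6 = 4.242 mm.
r_n/Ω = (0.6 × 430 × 4.242) / 2.0 = 547.2 N/mm = 0.5472 kN/mm.
L_req = P / (r_n/Ω) = 191 / 0.5472 = 349 mm total.
Per side: 349 / 2 = 174.5 mm.
Round up → use L = 175 mm on each side.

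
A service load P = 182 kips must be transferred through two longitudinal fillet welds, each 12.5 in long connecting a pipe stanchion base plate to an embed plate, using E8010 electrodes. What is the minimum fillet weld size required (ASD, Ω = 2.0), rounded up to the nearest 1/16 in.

E80XX → F_EXX = 80 ksi.
Total weld length L = 25 in.
Required throat t_e = P × Ω / (0.6 F_EXX × L) = 182 × 2.0 / (0.6 × 80 × 25) = 0.3033 in.
Required leg w = t_e / 0.707 = 0.429 in → use 7/16 in.

w = 7/16 in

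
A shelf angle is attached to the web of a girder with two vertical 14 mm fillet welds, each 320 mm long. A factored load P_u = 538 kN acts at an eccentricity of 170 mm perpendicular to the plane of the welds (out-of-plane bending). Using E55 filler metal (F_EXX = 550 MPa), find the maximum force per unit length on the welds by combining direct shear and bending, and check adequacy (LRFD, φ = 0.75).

L_w = 2 × 320 = 640 mm; section modulus (unit throat) S = 2 × L²/6 = 34130 mm².
Direct shear f_v = P/L_w = 538×10³/640 = 840.6 N/mm.
Moment M = P × e = 538×10³ × 170 = 91460000 N·mm; bending f_b = M/S = 2679 N/mm.
f_max = √(f_v² + f_b²) = √(840.6² + 2679²) = 2808 N/mm.
φr_n = 0.75 × 0.6 × 550 × (0.707 × 14) = 2450 N/mm → NOT adequate.

f_max ≈ 2810 N/mm; NOT adequate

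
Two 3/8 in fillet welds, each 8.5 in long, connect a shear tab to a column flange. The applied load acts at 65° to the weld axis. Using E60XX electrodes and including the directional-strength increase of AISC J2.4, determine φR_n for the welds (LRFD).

φR_n ≈ 174 kip

E60XX → F_EXX = 60 ksi.
t_e = 0.707 × 0.375 = 0.2651 in; A_we = 0.2651 × 17 = 4.507 in².
Directional factor: 1.0 + 0.5 sin^1.5(65°) = 1.431.
F_nw = 0.6 × 60 × 1.431 = 51.53 ksi.
φR_n = 0.75 × 51.53 × 4.507 = 174.2 kip.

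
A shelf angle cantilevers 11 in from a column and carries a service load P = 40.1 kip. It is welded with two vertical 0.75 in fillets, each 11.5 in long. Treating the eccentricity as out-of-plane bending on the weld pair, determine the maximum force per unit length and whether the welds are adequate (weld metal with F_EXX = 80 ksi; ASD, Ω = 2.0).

L_w = 2 × 11.5 = 23 in; section modulus (unit throat) S = 2 × L²/6 = 44.08 in².
Direct shear f_v = P/L_w = 40.1/23 = 1.743 kip/in.
Moment M = P × e = 40.1 × 11 = 441.1 kip·in; bending f_b = M/S = 10.01 kip/in.
f_max = √(f_v² + f_b²) = √(1.743² + 10.01²) = 10.16 kip/in.
r_n/Ω = (1/2.0) × 0.6 × 80 × (0.707 × 0.75) = 12.73 kip/in → adequate.

f_max ≈ 10.2 kip/in; adequate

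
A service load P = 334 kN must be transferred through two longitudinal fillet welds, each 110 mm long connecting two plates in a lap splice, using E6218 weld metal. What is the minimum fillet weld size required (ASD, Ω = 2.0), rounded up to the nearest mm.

w = 12 mm

E62XX → F_EXX = 620 MPa.
Total weld length L = 220 mm.
Required throat t_e = P × Ω / (0.6 F_EXX × L) = 334 × 2.0 / (0.6 × 620 × 220 × 10⁻³) = 8.162 mm.
Required leg w = t_e / 0.707 = 11.54 mm → use 12 mm.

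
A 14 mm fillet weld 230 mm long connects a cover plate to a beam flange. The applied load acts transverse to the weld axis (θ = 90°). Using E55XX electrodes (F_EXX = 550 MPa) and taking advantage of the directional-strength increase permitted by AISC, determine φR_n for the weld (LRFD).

φR_n ≈ 845 kN

t_e = 0.707 × 14 = 9.898 mm; A_we = 9.898 × 230 = 2277 mm².
Directional factor: 1.0 + 0.5 sin^1.5(90°) = 1.5.
F_nw = 0.6 × 550 × 1.5 = 495 MPa.
φR_n = 0.75 × 495 × 2277 × 10⁻³ = 845.2 kN.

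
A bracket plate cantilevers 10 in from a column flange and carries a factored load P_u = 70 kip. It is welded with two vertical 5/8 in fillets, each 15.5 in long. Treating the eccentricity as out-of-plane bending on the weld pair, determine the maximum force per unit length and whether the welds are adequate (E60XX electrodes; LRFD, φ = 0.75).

f_max ≈ 9.03 kip/in; adequate

E60XX → F_EXX = 60 ksi.
L_w = 2 × 15.5 = 31 in; section modulus (unit throat) S = 2 × L²/6 = 80.08 in².
Direct shear f_v = P/L_w = 70/31 = 2.258 kip/in.
Moment M = P × e = 70 × 10 = 700 kip·in; bending f_b = M/S = 8.741 kip/in.
f_max = √(f_v² + f_b²) = √(2.258² + 8.741²) = 9.028 kip/in.
φr_n = 0.75 × 0.6 × 60 × (0.707 × 0.625) = 11.93 kip/in → adequate.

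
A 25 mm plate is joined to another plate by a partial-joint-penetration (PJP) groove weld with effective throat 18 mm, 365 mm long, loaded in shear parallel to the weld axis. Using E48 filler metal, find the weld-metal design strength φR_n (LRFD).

E48XX → F_EXX = 480 MPa.
Effective throat (given) t_e = 18 mm.
A_we = 18 × 365 = 6570 mm².
F_nw = 0.6 F_EXX = 288 MPa.
φR_n = 0.75 × 288 × 6570 × 10⁻³ = 1419 kN.

φR_n ≈ 1420 kN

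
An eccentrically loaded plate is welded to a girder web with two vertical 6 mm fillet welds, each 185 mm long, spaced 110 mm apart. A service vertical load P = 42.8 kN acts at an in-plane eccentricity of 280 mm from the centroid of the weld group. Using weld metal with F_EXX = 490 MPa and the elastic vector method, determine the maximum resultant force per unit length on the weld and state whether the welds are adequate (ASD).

Total weld length L_w = 370 mm. Treat welds as unit-width lines.
Polar moment about centroid: J = 2[d³/12 + d(b/2)²] = 2[185³/12 + 185×55²] = 2175000 mm³.
Direct shear f_v = P/L_w = 42.8×10³ / 370 = 115.7 N/mm (vertical).
Torsion M = P·e = 42.8×10³ × 280 = 11984000 N·mm.
Critical point at (x, y) = (55, 92.5) from centroid. f_tx = M·y/J = 509.8 N/mm; f_ty = M·x/J = 303.1 N/mm.
Resultant f_max = √[f_tx² + (f_v + f_ty)²] = √[509.8² + (115.7 + 303.1)²] = 659.7 N/mm.
Capacity per unit length: r_n/Ω = (1/2.0) × 0.6 × 490 × (0.707 × 6) = 623.6 N/mm.
659.7 > 623.6 → NOT adequate.

f_max ≈ 660 N/mm; NOT adequate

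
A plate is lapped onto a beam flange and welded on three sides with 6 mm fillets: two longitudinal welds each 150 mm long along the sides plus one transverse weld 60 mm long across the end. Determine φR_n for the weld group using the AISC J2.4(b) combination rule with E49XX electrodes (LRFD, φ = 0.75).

E49XX → F_EXX = 490 MPa.
t_e = 0.707 × 6 = 4.242 mm.
R_nwl = 0.6 × 490 × 4.242 × 300 × 10⁻³ = 374.1 kN (longitudinal, 2 welds).
R_nwt = 0.6 × 490 × 4.242 × 60 × 10⁻³ = 74.83 kN (transverse, base value).
(i) R_nwl + R_nwt = 449 kN; (ii) 0.85 R_nwl + 1.5 R_nwt = 430.3 kN.
R_n = max = 449 kN [governs: (i)]; φR_n = 336.7 kN.

φR_n ≈ 337 kN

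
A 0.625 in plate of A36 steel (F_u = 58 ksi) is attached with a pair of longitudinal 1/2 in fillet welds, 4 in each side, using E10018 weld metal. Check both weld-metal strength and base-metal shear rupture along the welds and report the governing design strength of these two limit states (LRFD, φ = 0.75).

φR_n ≈ 127 kip (weld metal governs)

E100XX → F_EXX = 100 ksi.
t_e = 0.707 × 0.5 = 0.3535 in; L = 8 in.
Weld metal: φR_n = 0.75 × 0.6 × 100 × 0.3535 × 8 = 127.3 kip.
Base metal (shear rupture): φR_n = 0.75 × 0.6 × 58 × 0.625 × 8 = 130.5 kip.
Governing: weld metal.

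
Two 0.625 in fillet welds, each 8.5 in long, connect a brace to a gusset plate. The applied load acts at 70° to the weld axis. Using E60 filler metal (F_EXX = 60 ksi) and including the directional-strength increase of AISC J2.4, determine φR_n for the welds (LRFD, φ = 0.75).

t_e = 0.707 × 0.625 = 0.4419 in; A_we = 0.4419 × 17 = 7.512 in².
Directional factor: 1.0 + 0.5 sin^1.5(70°) = 1.455.
F_nw = 0.6 × 60 × 1.455 = 52.4 ksi.
φR_n = 0.75 × 52.4 × 7.512 = 295.2 kip.

φR_n ≈ 295 kip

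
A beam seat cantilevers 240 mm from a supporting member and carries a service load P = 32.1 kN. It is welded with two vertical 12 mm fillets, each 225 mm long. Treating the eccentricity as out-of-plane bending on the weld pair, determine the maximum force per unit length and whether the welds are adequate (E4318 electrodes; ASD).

E43XX → F_EXX = 430 MPa.
L_w = 2 × 225 = 450 mm; section modulus (unit throat) S = 2 × L²/6 = 16880 mm².
Direct shear f_v = P/L_w = 32.1×10³/450 = 71.33 N/mm.
Moment M = P × e = 32.1×10³ × 240 = 7704000 N·mm; bending f_b = M/S = 456.5 N/mm.
f_max = √(f_v² + f_b²) = √(71.33² + 456.5²) = 462.1 N/mm.
r_n/Ω = (1/2.0) × 0.6 × 430 × (0.707 × 12) = 1094 N/mm → adequate.

f_max ≈ 462 N/mm; adequate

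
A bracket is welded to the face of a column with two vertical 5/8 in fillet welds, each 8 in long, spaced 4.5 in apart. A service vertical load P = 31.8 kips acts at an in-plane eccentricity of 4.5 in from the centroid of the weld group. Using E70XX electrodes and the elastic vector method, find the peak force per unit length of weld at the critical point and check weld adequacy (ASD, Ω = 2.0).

E70XX → F_EXX = 70 ksi.
Total weld length L_w = 16 in. Treat welds as unit-width lines.
Polar moment about centroid: J = 2[d³/12 + d(b/2)²] = 2[8³/12 + 8×2.25²] = 166.3 in³.
Direct shear f_v = P/L_w = 31.8 / 16 = 1.988 kip/in (vertical).
Torsion M = P·e = 31.8 × 4.5 = 143.1 kip·in.
Critical point at (x, y) = (2.25, 4) from centroid. f_tx = M·y/J = 3.441 kip/in; f_ty = M·x/J = 1.936 kip/in.
Resultant f_max = √[f_tx² + (f_v + f_ty)²] = √[3.441² + (1.988 + 1.936)²] = 5.219 kip/in.
Capacity per unit length: r_n/Ω = (1/2.0) × 0.6 × 70 × (0.707 × 0.625) = 9.279 kip/in.
5.219 ≤ 9.279 → adequate.

f_max ≈ 5.22 kip/in; adequate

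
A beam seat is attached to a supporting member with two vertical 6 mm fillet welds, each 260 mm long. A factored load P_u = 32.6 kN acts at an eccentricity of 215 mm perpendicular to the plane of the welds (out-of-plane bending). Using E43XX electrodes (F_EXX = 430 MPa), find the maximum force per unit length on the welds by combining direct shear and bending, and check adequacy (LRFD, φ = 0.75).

L_w = 2 × 260 = 520 mm; section modulus (unit throat) S = 2 × L²/6 = 22530 mm².
Direct shear f_v = P/L_w = 32.6×10³/520 = 62.69 N/mm.
Moment M = P × e = 32.6×10³ × 215 = 7009000 N·mm; bending f_b = M/S = 311.1 N/mm.
f_max = √(f_v² + f_b²) = √(62.69² + 311.1²) = 317.3 N/mm.
φr_n = 0.75 × 0.6 × 430 × (0.707 × 6) = 820.8 N/mm → adequate.

f_max ≈ 317 N/mm; adequate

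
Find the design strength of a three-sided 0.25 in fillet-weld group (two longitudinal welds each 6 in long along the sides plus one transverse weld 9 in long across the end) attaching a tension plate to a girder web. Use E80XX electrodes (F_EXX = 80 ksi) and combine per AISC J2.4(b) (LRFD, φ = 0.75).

t_e = 0.707 × 0.25 = 0.1767 in.
R_nwl = 0.6 × 80 × 0.1767 × 12 = 101.8 kip (longitudinal, 2 welds).
R_nwt = 0.6 × 80 × 0.1767 × 9 = 76.36 kip (transverse, base value).
(i) R_nwl + R_nwt = 178.2 kip; (ii) 0.85 R_nwl + 1.5 R_nwt = 201.1 kip.
R_n = max = 201.1 kip [governs: (ii)]; φR_n = 150.8 kip.

φR_n ≈ 151 kip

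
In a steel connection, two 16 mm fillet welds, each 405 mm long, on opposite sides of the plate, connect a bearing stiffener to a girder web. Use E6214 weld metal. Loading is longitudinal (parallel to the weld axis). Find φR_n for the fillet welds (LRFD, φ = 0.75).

φR_n ≈ 2560 kN

E62XX → F_EXX = 620 MPa.
Effective throat t_e = 0.707 × 16 = 11.31 mm.
Total length L = 810 mm; A_we = 11.31 × 810 = 9163 mm².
F_nw = 0.6 F_EXX = 0.6 × 620 = 372 MPa.
φR_n = 0.75 × 372 × 9163 × 10⁻³ = 2556 kN.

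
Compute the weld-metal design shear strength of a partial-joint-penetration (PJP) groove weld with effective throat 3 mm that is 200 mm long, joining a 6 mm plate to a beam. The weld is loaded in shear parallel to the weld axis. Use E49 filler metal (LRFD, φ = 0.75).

E49XX → F_EXX = 490 MPa.
Effective throat (given) t_e = 3 mm.
A_we = 3 × 200 = 600 mm².
F_nw = 0.6 F_EXX = 294 MPa.
φR_n = 0.75 × 294 × 600 × 10⁻³ = 132.3 kN.

φR_n ≈ 132 kN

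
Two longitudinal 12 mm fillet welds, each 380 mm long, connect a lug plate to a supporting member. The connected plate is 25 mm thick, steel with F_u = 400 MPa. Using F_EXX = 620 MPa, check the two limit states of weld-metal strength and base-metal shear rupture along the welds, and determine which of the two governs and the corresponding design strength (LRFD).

t_e = 0.707 × 12 = 8.484 mm; L = 760 mm.
Weld metal: φR_n = 0.75 × 0.6 × 620 × 8.484 × 760 × 10⁻³ = 1799 kN.
Base metal (shear rupture): φR_n = 0.75 × 0.6 × 400 × 25 × 760 × 10⁻³ = 3420 kN.
Governing: weld metal.

φR_n ≈ 1800 kN (weld metal governs)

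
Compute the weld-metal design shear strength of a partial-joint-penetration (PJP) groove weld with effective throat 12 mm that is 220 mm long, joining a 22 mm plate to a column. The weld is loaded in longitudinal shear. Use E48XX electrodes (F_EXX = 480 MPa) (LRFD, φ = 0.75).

φR_n ≈ 570 kN

Effective throat (given) t_e = 12 mm.
A_we = 12 × 220 = 2640 mm².
F_nw = 0.6 F_EXX = 288 MPa.
φR_n = 0.75 × 288 × 2640 × 10⁻³ = 570.2 kN.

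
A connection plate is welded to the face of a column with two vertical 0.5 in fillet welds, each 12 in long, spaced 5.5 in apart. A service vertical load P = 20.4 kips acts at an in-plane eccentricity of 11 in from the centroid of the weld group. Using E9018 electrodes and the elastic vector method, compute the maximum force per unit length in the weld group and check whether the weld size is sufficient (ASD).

E90XX → F_EXX = 90 ksi.
Total weld length L_w = 24 in. Treat welds as unit-width lines.
Polar moment about centroid: J = 2[d³/12 + d(b/2)²] = 2[12³/12 + 12×2.75²] = 469.5 in³.
Direct shear f_v = P/L_w = 20.4 / 24 = 0.85 kip/in (vertical).
Torsion M = P·e = 20.4 × 11 = 224.4 kip·in.
Critical point at (x, y) = (2.75, 6) from centroid. f_tx = M·y/J = 2.868 kip/in; f_ty = M·x/J = 1.314 kip/in.
Resultant f_max = √[f_tx² + (f_v + f_ty)²] = √[2.868² + (0.85 + 1.314)²] = 3.593 kip/in.
Capacity per unit length: r_n/Ω = (1/2.0) × 0.6 × 90 × (0.707 × 0.5) = 9.544 kip/in.
3.593 ≤ 9.544 → adequate.

f_max ≈ 3.59 kip/in; adequate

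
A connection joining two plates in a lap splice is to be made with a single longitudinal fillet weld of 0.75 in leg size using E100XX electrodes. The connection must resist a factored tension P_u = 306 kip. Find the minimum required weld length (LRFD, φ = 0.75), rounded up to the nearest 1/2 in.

E100XX → F_EXX = 100 ksi.
Throat t_e = 0.707 × 0.75 = 0.5302 in.
φr_n = 0.75 × 0.6 × 100 × 0.5302 = 23.86 kip/in.
L_req = P_u / φr_n = 306 / 23.86 = 12.82 in total.
Round up → use L = 13 in.

L = 13 in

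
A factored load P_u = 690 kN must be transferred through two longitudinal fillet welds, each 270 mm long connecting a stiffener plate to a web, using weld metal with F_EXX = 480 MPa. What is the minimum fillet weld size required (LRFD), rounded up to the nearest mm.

Total weld length L = 540 mm.
Required throat t_e = P_u / (φ × 0.6 F_EXX × L) = 690 / (0.75 × 0.6 × 480 × 540 × 10⁻³) = 5.916 mm.
Required leg w = t_e / 0.707 = 8.367 mm → use 9 mm.

w = 9 mm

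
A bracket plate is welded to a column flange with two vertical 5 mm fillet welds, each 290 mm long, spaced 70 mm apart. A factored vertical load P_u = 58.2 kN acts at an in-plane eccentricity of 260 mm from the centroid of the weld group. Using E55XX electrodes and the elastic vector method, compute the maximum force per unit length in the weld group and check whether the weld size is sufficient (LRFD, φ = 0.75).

E55XX → F_EXX = 550 MPa.
Total weld length L_w = 580 mm. Treat welds as unit-width lines.
Polar moment about centroid: J = 2[d³/12 + d(b/2)²] = 2[290³/12 + 290×35²] = 4775000 mm³.
Direct shear f_v = P/L_w = 58.2×10³ / 580 = 100.3 N/mm (vertical).
Torsion M = P·e = 58.2×10³ × 260 = 15132000 N·mm.
Critical point at (x, y) = (35, 145) from centroid. f_tx = M·y/J = 459.5 N/mm; f_ty = M·x/J = 110.9 N/mm.
Resultant f_max = √[f_tx² + (f_v + f_ty)²] = √[459.5² + (100.3 + 110.9)²] = 505.7 N/mm.
Capacity per unit length: φr_n = 0.75 × 0.6 × 550 × (0.707 × 5) = 874.9 N/mm.
505.7 ≤ 874.9 → adequate.

f_max ≈ 506 N/mm; adequate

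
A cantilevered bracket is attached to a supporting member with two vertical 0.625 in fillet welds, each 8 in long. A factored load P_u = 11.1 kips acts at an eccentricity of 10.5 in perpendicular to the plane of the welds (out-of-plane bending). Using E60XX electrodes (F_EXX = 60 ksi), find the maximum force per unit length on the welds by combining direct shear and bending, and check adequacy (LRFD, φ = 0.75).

L_w = 2 × 8 = 16 in; section modulus (unit throat) S = 2 × L²/6 = 21.33 in².
Direct shear f_v = P/L_w = 11.1/16 = 0.6937 kip/in.
Moment M = P × e = 11.1 × 10.5 = 116.55 kip·in; bending f_b = M/S = 5.463 kip/in.
f_max = √(f_v² + f_b²) = √(0.6937² + 5.463²) = 5.507 kip/in.
φr_n = 0.75 × 0.6 × 60 × (0.707 × 0.625) = 11.93 kip/in → adequate.

f_max ≈ 5.51 kip/in; adequate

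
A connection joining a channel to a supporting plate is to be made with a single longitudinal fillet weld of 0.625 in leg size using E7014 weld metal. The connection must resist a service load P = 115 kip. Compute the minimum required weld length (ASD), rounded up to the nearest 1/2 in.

E70XX → F_EXX = 70 ksi.
Throat t_e = 0.707 × 0.625 = 0.4419 in.
r_n/Ω = (0.6 × 70 × 0.4419) / 2.0 = 9.279 kip/in.
L_req = P / (r_n/Ω) = 115 / 9.279 = 12.39 in total.
Round up → use L = 12.5 in.

L = 12.5 in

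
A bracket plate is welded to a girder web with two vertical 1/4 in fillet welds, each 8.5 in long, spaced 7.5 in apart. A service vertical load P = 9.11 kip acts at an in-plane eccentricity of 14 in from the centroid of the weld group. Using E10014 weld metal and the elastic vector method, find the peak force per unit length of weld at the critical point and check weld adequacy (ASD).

E100XX → F_EXX = 100 ksi.
Total weld length L_w = 17 in. Treat welds as unit-width lines.
Polar moment about centroid: J = 2[d³/12 + d(b/2)²] = 2[8.5³/12 + 8.5×3.75²] = 341.4 in³.
Direct shear f_v = P/L_w = 9.11 / 17 = 0.5359 kip/in (vertical).
Torsion M = P·e = 9.11 × 14 = 127.54 kip·in.
Critical point at (x, y) = (3.75, 4.25) from centroid. f_tx = M·y/J = 1.588 kip/in; f_ty = M·x/J = 1.401 kip/in.
Resultant f_max = √[f_tx² + (f_v + f_ty)²] = √[1.588² + (0.5359 + 1.401)²] = 2.504 kip/in.
Capacity per unit length: r_n/Ω = (1/2.0) × 0.6 × 100 × (0.707 × 0.25) = 5.302 kip/in.
2.504 ≤ 5.302 → adequate.

f_max ≈ 2.5 kip/in; adequate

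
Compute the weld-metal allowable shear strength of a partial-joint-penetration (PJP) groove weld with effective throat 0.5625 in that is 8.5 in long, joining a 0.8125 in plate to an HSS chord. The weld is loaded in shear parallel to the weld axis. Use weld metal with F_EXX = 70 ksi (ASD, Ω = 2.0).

R_n/Ω ≈ 100 kip

Effective throat (given) t_e = 0.5625 in.
A_we = 0.5625 × 8.5 = 4.781 in².
F_nw = 0.6 F_EXX = 42 ksi.
R_n/Ω = (42 × 4.781) / 2.0 = 100.4 kip.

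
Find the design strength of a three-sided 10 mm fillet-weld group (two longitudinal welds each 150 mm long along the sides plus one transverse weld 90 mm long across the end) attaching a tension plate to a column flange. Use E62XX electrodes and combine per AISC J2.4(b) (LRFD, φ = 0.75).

E62XX → F_EXX = 620 MPa.
t_e = 0.707 × 10 = 7.07 mm.
R_nwl = 0.6 × 620 × 7.07 × 300 × 10⁻³ = 789 kN (longitudinal, 2 welds).
R_nwt = 0.6 × 620 × 7.07 × 90 × 10⁻³ = 236.7 kN (transverse, base value).
(i) R_nwl + R_nwt = 1026 kN; (ii) 0.85 R_nwl + 1.5 R_nwt = 1026 kN.
R_n = max = 1026 kN [governs: (ii)]; φR_n = 769.3 kN.

φR_n ≈ 769 kN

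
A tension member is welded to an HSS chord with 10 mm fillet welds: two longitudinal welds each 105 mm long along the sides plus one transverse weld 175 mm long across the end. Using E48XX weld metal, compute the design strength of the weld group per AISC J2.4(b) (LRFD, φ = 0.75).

φR_n ≈ 673 kN

E48XX → F_EXX = 480 MPa.
t_e = 0.707 × 10 = 7.07 mm.
R_nwl = 0.6 × 480 × 7.07 × 210 × 10⁻³ = 427.6 kN (longitudinal, 2 welds).
R_nwt = 0.6 × 480 × 7.07 × 175 × 10⁻³ = 356.3 kN (transverse, base value).
(i) R_nwl + R_nwt = 783.9 kN; (ii) 0.85 R_nwl + 1.5 R_nwt = 897.9 kN.
R_n = max = 897.9 kN [governs: (ii)]; φR_n = 673.5 kN.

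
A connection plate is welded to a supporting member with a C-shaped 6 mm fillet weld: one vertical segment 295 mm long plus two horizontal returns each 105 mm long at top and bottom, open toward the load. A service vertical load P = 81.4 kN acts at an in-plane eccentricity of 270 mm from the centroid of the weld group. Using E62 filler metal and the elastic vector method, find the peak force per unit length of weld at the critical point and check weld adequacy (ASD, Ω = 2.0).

E62XX → F_EXX = 620 MPa.
Total weld length L_w = 505 mm. Treat welds as unit-width lines.
Centroid: x̄ = 2×105×52.5 / 505 = 21.83 mm from the vertical weld.
Polar moment about centroid: J = I_x + I_y = [295³/12 + 2×105×147.5²] + [295×21.83² + 2(105³/12 + 105×30.67²)] = 7239000 mm³.
Direct shear f_v = P/L_w = 81.4×10³ / 505 = 161.2 N/mm (vertical).
Torsion M = P·e = 81.4×10³ × 270 = 21978000 N·mm.
Critical point at (x, y) = (83.17, 147.5) from centroid. f_tx = M·y/J = 447.8 N/mm; f_ty = M·x/J = 252.5 N/mm.
Resultant f_max = √[f_tx² + (f_v + f_ty)²] = √[447.8² + (161.2 + 252.5)²] = 609.6 N/mm.
Capacity per unit length: r_n/Ω = (1/2.0) × 0.6 × 620 × (0.707 × 6) = 789 N/mm.
609.6 ≤ 789 → adequate.

f_max ≈ 610 N/mm; adequate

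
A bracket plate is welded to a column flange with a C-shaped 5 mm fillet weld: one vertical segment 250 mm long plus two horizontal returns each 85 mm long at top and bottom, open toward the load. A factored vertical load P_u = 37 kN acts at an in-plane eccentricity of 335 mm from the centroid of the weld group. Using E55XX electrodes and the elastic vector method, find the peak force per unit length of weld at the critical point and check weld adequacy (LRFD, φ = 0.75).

E55XX → F_EXX = 550 MPa.
Total weld length L_w = 420 mm. Treat welds as unit-width lines.
Centroid: x̄ = 2×85×42.5 / 420 = 17.2 mm from the vertical weld.
Polar moment about centroid: J = I_x + I_y = [250³/12 + 2×85×125²] + [250×17.2² + 2(85³/12 + 85×25.3²)] = 4243000 mm³.
Direct shear f_v = P/L_w = 37×10³ / 420 = 88.1 N/mm (vertical).
Torsion M = P·e = 37×10³ × 335 = 12395000 N·mm.
Critical point at (x, y) = (67.8, 125) from centroid. f_tx = M·y/J = 365.1 N/mm; f_ty = M·x/J = 198 N/mm.
Resultant f_max = √[f_tx² + (f_v + f_ty)²] = √[365.1² + (88.1 + 198)²] = 463.9 N/mm.
Capacity per unit length: φr_n = 0.75 × 0.6 × 550 × (0.707 × 5) = 874.9 N/mm.
463.9 ≤ 874.9 → adequate.

f_max ≈ 464 N/mm; adequate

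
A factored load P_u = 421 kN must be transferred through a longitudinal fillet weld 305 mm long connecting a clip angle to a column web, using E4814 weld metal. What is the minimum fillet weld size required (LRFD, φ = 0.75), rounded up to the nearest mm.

E48XX → F_EXX = 480 MPa.
Total weld length L = 305 mm.
Required throat t_e = P_u / (φ × 0.6 F_EXX × L) = 421 / (0.75 × 0.6 × 480 × 305 × 10⁻³) = 6.39 mm.
Required leg w = t_e / 0.707 = 9.039 mm → use 10 mm.

w = 10 mm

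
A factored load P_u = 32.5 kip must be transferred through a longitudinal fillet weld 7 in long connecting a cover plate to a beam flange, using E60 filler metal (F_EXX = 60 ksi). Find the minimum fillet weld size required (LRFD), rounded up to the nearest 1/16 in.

w = 1/4 in

Total weld length L = 7 in.
Required throat t_e = P_u / (φ × 0.6 F_EXX × L) = 32.5 / (0.75 × 0.6 × 60 × 7) = 0.172 in.
Required leg w = t_e / 0.707 = 0.2432 in → use 1/4 in.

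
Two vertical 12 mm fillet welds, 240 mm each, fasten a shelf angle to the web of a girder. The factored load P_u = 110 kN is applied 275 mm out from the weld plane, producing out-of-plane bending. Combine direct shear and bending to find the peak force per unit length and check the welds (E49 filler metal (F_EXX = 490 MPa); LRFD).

f_max ≈ 1590 N/mm; adequate

L_w = 2 × 240 = 480 mm; section modulus (unit throat) S = 2 × L²/6 = 19200 mm².
Direct shear f_v = P/L_w = 110×10³/480 = 229.2 N/mm.
Moment M = P × e = 110×10³ × 275 = 30250000 N·mm; bending f_b = M/S = 1576 N/mm.
f_max = √(f_v² + f_b²) = √(229.2² + 1576²) = 1592 N/mm.
φr_n = 0.75 × 0.6 × 490 × (0.707 × 12) = 1871 N/mm → adequate.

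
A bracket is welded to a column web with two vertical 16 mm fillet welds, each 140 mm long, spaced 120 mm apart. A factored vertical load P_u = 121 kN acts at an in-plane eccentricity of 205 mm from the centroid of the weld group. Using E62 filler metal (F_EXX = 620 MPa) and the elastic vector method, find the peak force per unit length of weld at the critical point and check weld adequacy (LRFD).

f_max ≈ 1870 N/mm; adequate

Total weld length L_w = 280 mm. Treat welds as unit-width lines.
Polar moment about centroid: J = 2[d³/12 + d(b/2)²] = 2[140³/12 + 140×60²] = 1465000 mm³.
Direct shear f_v = P/L_w = 121×10³ / 280 = 432.1 N/mm (vertical).
Torsion M = P·e = 121×10³ × 205 = 24805000 N·mm.
Critical point at (x, y) = (60, 70) from centroid. f_tx = M·y/J = 1185 N/mm; f_ty = M·x/J = 1016 N/mm.
Resultant f_max = √[f_tx² + (f_v + f_ty)²] = √[1185² + (432.1 + 1016)²] = 1871 N/mm.
Capacity per unit length: φr_n = 0.75 × 0.6 × 620 × (0.707 × 16) = 3156 N/mm.
1871 ≤ 3156 → adequate.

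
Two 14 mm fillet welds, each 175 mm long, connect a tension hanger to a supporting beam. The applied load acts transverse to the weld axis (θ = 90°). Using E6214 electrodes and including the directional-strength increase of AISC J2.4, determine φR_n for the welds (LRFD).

φR_n ≈ 1450 kN

E62XX → F_EXX = 620 MPa.
t_e = 0.707 × 14 = 9.898 mm; A_we = 9.898 × 350 = 3464 mm².
Directional factor: 1.0 + 0.5 sin^1.5(90°) = 1.5.
F_nw = 0.6 × 620 × 1.5 = 558 MPa.
φR_n = 0.75 × 558 × 3464 × 10⁻³ = 1450 kN.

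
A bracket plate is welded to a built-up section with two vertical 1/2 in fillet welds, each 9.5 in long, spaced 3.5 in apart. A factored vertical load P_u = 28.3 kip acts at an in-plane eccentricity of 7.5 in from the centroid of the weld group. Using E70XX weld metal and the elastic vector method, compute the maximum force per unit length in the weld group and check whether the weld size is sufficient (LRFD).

E70XX → F_EXX = 70 ksi.
Total weld length L_w = 19 in. Treat welds as unit-width lines.
Polar moment about centroid: J = 2[d³/12 + d(b/2)²] = 2[9.5³/12 + 9.5×1.75²] = 201.1 in³.
Direct shear f_v = P/L_w = 28.3 / 19 = 1.489 kip/in (vertical).
Torsion M = P·e = 28.3 × 7.5 = 212.25 kip·in.
Critical point at (x, y) = (1.75, 4.75) from centroid. f_tx = M·y/J = 5.014 kip/in; f_ty = M·x/J = 1.847 kip/in.
Resultant f_max = √[f_tx² + (f_v + f_ty)²] = √[5.014² + (1.489 + 1.847)²] = 6.023 kip/in.
Capacity per unit length: φr_n = 0.75 × 0.6 × 70 × (0.707 × 0.5) = 11.14 kip/in.
6.023 ≤ 11.14 → adequate.

f_max ≈ 6.02 kip/in; adequate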